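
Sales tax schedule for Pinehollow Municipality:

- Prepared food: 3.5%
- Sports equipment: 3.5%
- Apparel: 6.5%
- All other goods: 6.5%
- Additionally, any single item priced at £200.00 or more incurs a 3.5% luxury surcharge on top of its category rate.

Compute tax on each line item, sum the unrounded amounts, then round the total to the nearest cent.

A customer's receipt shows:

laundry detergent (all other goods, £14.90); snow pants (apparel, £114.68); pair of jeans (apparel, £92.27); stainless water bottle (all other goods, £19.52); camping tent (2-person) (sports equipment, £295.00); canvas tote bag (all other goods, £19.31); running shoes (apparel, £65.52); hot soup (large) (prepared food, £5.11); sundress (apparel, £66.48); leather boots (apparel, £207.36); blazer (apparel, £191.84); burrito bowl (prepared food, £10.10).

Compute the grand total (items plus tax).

£1182.00

Laundry detergent £14.90: all other goods → 6.5% → £0.9685
Snow pants £114.68: apparel → 6.5% → £7.4542
Pair of jeans £92.27: apparel → 6.5% → £5.99755
Stainless water bottle £19.52: all other goods → 6.5% → £1.2688
Camping tent (2-person) £295.00: sports equipment → 3.5% + 3.5% surcharge = 7% → £20.65
Canvas tote bag £19.31: all other goods → 6.5% → £1.25515
Running shoes £65.52: apparel → 6.5% → £4.2588
Hot soup (large) £5.11: prepared food → 3.5% → £0.17885
Sundress £66.48: apparel → 6.5% → £4.3212
Leather boots £207.36: apparel → 6.5% + 3.5% surcharge = 10% → £20.736
Blazer £191.84: apparel → 6.5% → £12.4696
Burrito bowl £10.10: prepared food → 3.5% → £0.3535
Subtotal = £1102.09; unrounded tax = £79.91215 → £79.91; total due = £1182.00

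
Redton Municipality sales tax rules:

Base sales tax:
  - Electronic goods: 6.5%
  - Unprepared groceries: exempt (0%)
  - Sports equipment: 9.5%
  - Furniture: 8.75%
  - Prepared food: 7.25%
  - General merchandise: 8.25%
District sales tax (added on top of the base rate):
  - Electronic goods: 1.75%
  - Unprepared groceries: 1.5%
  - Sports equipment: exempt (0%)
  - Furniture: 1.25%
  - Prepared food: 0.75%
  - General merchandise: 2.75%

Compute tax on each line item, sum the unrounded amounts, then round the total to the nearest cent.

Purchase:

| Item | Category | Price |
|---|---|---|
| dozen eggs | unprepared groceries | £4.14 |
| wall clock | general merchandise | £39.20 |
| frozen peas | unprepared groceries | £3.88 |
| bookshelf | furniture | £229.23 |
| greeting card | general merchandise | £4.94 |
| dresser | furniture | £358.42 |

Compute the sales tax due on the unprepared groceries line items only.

Dozen eggs £4.14: unprepared groceries → 0% + 1.5% district = 1.5% → £0.0621
Frozen peas £3.88: unprepared groceries → 0% + 1.5% district = 1.5% → £0.0582
Tax on unprepared groceries: unrounded sum = £0.1203 → £0.12

£0.12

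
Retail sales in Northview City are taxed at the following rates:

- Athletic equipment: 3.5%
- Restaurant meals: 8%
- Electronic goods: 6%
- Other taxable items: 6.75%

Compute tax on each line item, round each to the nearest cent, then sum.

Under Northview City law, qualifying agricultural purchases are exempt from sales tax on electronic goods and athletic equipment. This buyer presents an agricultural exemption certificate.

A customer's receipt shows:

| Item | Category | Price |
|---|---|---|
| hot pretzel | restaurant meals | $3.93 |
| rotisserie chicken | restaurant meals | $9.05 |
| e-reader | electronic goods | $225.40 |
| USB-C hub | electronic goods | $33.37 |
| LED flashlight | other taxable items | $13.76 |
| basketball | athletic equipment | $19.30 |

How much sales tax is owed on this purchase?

$1.96

Hot pretzel $3.93: restaurant meals → 8% → $0.31
Rotisserie chicken $9.05: restaurant meals → 8% → $0.72
E-reader $225.40: electronic goods, buyer-exempt → 0% → $0.00
USB-C hub $33.37: electronic goods, buyer-exempt → 0% → $0.00
LED flashlight $13.76: other taxable items → 6.75% → $0.93
Basketball $19.30: athletic equipment, buyer-exempt → 0% → $0.00
Total tax = $0.31 + $0.72 + $0.93 = $1.96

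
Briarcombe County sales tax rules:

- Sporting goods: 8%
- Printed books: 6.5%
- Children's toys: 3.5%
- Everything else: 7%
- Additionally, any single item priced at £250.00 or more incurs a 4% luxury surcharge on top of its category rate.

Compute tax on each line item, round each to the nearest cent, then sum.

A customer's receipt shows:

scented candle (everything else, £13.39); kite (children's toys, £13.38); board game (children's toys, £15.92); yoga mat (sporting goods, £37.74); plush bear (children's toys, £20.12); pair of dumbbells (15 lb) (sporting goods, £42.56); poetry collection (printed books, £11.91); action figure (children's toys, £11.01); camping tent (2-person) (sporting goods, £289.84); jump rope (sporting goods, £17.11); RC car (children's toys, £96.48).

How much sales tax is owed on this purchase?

Scented candle £13.39: everything else → 7% → £0.94
Kite £13.38: children's toys → 3.5% → £0.47
Board game £15.92: children's toys → 3.5% → £0.56
Yoga mat £37.74: sporting goods → 8% → £3.02
Plush bear £20.12: children's toys → 3.5% → £0.70
Pair of dumbbells (15 lb) £42.56: sporting goods → 8% → £3.40
Poetry collection £11.91: printed books → 6.5% → £0.77
Action figure £11.01: children's toys → 3.5% → £0.39
Camping tent (2-person) £289.84: sporting goods → 8% + 4% surcharge = 12% → £34.78
Jump rope £17.11: sporting goods → 8% → £1.37
RC car £96.48: children's toys → 3.5% → £3.38
Total tax = £0.94 + £0.47 + £0.56 + £3.02 + £0.70 + £3.40 + £0.77 + £0.39 + £34.78 + £1.37 + £3.38 = £49.78

£49.78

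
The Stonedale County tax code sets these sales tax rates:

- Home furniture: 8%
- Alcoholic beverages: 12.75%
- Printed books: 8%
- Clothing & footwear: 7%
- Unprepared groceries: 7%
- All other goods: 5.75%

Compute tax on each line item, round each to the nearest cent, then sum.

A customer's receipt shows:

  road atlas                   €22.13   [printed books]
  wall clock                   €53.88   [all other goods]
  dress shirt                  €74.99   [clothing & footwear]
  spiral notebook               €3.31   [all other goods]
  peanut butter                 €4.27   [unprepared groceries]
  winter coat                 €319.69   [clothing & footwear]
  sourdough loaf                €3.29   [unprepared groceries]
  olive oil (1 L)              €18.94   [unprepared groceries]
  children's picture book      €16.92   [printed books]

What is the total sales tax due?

€35.90

Road atlas €22.13: printed books → 8% → €1.77
Wall clock €53.88: all other goods → 5.75% → €3.10
Dress shirt €74.99: clothing & footwear → 7% → €5.25
Spiral notebook €3.31: all other goods → 5.75% → €0.19
Peanut butter €4.27: unprepared groceries → 7% → €0.30
Winter coat €319.69: clothing & footwear → 7% → €22.38
Sourdough loaf €3.29: unprepared groceries → 7% → €0.23
Olive oil (1 L) €18.94: unprepared groceries → 7% → €1.33
Children's picture book €16.92: printed books → 8% → €1.35
Total tax = €1.77 + €3.10 + €5.25 + €0.19 + €0.30 + €22.38 + €0.23 + €1.33 + €1.35 = €35.90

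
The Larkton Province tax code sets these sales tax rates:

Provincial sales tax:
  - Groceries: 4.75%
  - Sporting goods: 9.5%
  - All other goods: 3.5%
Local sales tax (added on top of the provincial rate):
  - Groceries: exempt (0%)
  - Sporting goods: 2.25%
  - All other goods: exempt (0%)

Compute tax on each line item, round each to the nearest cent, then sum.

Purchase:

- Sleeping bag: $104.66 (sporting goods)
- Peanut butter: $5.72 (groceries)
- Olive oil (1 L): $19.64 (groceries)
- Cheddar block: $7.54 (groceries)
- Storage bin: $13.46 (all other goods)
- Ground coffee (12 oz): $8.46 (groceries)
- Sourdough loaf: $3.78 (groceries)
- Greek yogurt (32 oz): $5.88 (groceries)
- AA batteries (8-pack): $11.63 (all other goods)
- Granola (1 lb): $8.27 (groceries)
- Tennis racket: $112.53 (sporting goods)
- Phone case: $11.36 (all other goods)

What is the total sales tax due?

Sleeping bag $104.66: sporting goods → 9.5% + 2.25% local = 11.75% → $12.30
Peanut butter $5.72: groceries → 4.75% + 0% local = 4.75% → $0.27
Olive oil (1 L) $19.64: groceries → 4.75% + 0% local = 4.75% → $0.93
Cheddar block $7.54: groceries → 4.75% + 0% local = 4.75% → $0.36
Storage bin $13.46: all other goods → 3.5% + 0% local = 3.5% → $0.47
Ground coffee (12 oz) $8.46: groceries → 4.75% + 0% local = 4.75% → $0.40
Sourdough loaf $3.78: groceries → 4.75% + 0% local = 4.75% → $0.18
Greek yogurt (32 oz) $5.88: groceries → 4.75% + 0% local = 4.75% → $0.28
AA batteries (8-pack) $11.63: all other goods → 3.5% + 0% local = 3.5% → $0.41
Granola (1 lb) $8.27: groceries → 4.75% + 0% local = 4.75% → $0.39
Tennis racket $112.53: sporting goods → 9.5% + 2.25% local = 11.75% → $13.22
Phone case $11.36: all other goods → 3.5% + 0% local = 3.5% → $0.40
Total tax = $12.30 + $0.27 + $0.93 + $0.36 + $0.47 + $0.40 + $0.18 + $0.28 + $0.41 + $0.39 + $13.22 + $0.40 = $29.61

$29.61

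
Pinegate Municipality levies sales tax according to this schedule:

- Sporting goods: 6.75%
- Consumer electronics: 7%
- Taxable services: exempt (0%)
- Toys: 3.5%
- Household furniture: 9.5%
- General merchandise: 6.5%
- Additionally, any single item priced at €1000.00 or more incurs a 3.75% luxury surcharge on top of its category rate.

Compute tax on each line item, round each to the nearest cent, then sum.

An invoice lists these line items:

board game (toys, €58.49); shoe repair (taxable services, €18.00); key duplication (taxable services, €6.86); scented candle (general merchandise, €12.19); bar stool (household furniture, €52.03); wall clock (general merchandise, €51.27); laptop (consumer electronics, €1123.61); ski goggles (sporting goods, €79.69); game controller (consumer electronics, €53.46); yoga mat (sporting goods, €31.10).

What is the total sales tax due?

Board game €58.49: toys → 3.5% → €2.05
Shoe repair €18.00: taxable services → 0% → €0.00
Key duplication €6.86: taxable services → 0% → €0.00
Scented candle €12.19: general merchandise → 6.5% → €0.79
Bar stool €52.03: household furniture → 9.5% → €4.94
Wall clock €51.27: general merchandise → 6.5% → €3.33
Laptop €1123.61: consumer electronics → 7% + 3.75% surcharge = 10.75% → €120.79
Ski goggles €79.69: sporting goods → 6.75% → €5.38
Game controller €53.46: consumer electronics → 7% → €3.74
Yoga mat €31.10: sporting goods → 6.75% → €2.10
Total tax = €2.05 + €0.79 + €4.94 + €3.33 + €120.79 + €5.38 + €3.74 + €2.10 = €143.12

€143.12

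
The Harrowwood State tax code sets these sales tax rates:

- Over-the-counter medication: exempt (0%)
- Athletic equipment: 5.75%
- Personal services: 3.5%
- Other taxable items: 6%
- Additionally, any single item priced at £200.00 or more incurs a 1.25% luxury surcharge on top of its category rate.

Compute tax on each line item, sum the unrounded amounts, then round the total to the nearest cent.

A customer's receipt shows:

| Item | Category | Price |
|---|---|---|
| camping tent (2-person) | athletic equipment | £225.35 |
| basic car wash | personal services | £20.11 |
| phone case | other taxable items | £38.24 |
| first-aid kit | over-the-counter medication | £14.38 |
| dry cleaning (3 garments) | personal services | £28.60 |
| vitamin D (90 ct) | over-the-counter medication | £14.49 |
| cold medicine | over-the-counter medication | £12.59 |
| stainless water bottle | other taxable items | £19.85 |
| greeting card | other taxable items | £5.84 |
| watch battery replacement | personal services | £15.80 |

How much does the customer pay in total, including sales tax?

Camping tent (2-person) £225.35: athletic equipment → 5.75% + 1.25% surcharge = 7% → £15.7745
Basic car wash £20.11: personal services → 3.5% → £0.70385
Phone case £38.24: other taxable items → 6% → £2.2944
First-aid kit £14.38: over-the-counter medication → 0% → £0.00
Dry cleaning (3 garments) £28.60: personal services → 3.5% → £1.001
Vitamin D (90 ct) £14.49: over-the-counter medication → 0% → £0.00
Cold medicine £12.59: over-the-counter medication → 0% → £0.00
Stainless water bottle £19.85: other taxable items → 6% → £1.191
Greeting card £5.84: other taxable items → 6% → £0.3504
Watch battery replacement £15.80: personal services → 3.5% → £0.553
Subtotal = £395.25; unrounded tax = £21.86815 → £21.87; total due = £417.12

£417.12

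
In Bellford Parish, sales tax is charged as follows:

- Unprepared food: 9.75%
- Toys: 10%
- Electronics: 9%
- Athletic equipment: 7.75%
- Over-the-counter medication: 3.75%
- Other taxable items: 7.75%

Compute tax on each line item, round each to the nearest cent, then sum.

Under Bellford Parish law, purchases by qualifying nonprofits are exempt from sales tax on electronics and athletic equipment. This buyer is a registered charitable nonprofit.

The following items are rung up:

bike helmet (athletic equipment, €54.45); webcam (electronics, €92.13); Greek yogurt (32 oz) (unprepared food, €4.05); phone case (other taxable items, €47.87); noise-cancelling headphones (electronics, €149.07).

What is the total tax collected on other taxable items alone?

€3.71

Phone case €47.87: other taxable items → 7.75% → €3.71
Tax on other taxable items = €3.71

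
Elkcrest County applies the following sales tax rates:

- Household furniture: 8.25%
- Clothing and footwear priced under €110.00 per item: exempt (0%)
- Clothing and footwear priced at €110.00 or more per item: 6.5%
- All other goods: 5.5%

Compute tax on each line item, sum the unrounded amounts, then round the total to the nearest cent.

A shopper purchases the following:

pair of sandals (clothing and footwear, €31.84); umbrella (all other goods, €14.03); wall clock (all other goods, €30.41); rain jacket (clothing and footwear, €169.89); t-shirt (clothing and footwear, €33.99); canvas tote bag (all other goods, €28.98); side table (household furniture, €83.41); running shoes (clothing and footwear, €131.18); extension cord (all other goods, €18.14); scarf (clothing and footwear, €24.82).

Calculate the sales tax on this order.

€31.49

Pair of sandals €31.84: clothing and footwear, under €110.00 → 0% → €0.00
Umbrella €14.03: all other goods → 5.5% → €0.77165
Wall clock €30.41: all other goods → 5.5% → €1.67255
Rain jacket €169.89: clothing and footwear, €110.00 or more → 6.5% → €11.04285
T-shirt €33.99: clothing and footwear, under €110.00 → 0% → €0.00
Canvas tote bag €28.98: all other goods → 5.5% → €1.5939
Side table €83.41: household furniture → 8.25% → €6.881325
Running shoes €131.18: clothing and footwear, €110.00 or more → 6.5% → €8.5267
Extension cord €18.14: all other goods → 5.5% → €0.9977
Scarf €24.82: clothing and footwear, under €110.00 → 0% → €0.00
Unrounded tax sum = €31.486675 → €31.49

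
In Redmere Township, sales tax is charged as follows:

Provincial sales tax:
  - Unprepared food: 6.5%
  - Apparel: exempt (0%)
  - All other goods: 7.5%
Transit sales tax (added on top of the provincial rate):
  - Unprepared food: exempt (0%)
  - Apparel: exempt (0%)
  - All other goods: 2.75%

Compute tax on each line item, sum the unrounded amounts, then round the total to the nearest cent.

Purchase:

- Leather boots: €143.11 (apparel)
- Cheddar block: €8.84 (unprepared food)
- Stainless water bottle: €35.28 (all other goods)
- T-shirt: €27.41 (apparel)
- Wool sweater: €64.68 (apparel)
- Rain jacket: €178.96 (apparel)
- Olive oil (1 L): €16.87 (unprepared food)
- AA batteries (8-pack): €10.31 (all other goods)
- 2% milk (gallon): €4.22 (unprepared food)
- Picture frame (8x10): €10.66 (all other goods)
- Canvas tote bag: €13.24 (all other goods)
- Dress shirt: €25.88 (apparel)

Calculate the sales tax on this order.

€9.07

Leather boots €143.11: apparel → 0% + 0% transit = 0% → €0.00
Cheddar block €8.84: unprepared food → 6.5% + 0% transit = 6.5% → €0.5746
Stainless water bottle €35.28: all other goods → 7.5% + 2.75% transit = 10.25% → €3.6162
T-shirt €27.41: apparel → 0% + 0% transit = 0% → €0.00
Wool sweater €64.68: apparel → 0% + 0% transit = 0% → €0.00
Rain jacket €178.96: apparel → 0% + 0% transit = 0% → €0.00
Olive oil (1 L) €16.87: unprepared food → 6.5% + 0% transit = 6.5% → €1.09655
AA batteries (8-pack) €10.31: all other goods → 7.5% + 2.75% transit = 10.25% → €1.056775
2% milk (gallon) €4.22: unprepared food → 6.5% + 0% transit = 6.5% → €0.2743
Picture frame (8x10) €10.66: all other goods → 7.5% + 2.75% transit = 10.25% → €1.09265
Canvas tote bag €13.24: all other goods → 7.5% + 2.75% transit = 10.25% → €1.3571
Dress shirt €25.88: apparel → 0% + 0% transit = 0% → €0.00
Unrounded tax sum = €9.068175 → €9.07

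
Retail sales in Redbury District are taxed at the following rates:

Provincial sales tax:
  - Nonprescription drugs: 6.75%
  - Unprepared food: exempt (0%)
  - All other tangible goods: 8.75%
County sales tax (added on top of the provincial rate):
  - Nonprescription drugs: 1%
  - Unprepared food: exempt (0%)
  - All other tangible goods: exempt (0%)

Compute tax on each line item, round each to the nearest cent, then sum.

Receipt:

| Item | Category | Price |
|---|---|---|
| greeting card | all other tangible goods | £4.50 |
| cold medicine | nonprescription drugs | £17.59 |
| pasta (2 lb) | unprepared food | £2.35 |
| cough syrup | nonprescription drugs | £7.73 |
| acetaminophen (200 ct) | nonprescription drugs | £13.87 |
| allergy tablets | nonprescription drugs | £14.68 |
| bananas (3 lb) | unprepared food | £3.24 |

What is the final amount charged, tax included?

£68.52

Greeting card £4.50: all other tangible goods → 8.75% + 0% county = 8.75% → £0.39
Cold medicine £17.59: nonprescription drugs → 6.75% + 1% county = 7.75% → £1.36
Pasta (2 lb) £2.35: unprepared food → 0% + 0% county = 0% → £0.00
Cough syrup £7.73: nonprescription drugs → 6.75% + 1% county = 7.75% → £0.60
Acetaminophen (200 ct) £13.87: nonprescription drugs → 6.75% + 1% county = 7.75% → £1.07
Allergy tablets £14.68: nonprescription drugs → 6.75% + 1% county = 7.75% → £1.14
Bananas (3 lb) £3.24: unprepared food → 0% + 0% county = 0% → £0.00
Subtotal = £63.96; tax = £4.56; total due = £68.52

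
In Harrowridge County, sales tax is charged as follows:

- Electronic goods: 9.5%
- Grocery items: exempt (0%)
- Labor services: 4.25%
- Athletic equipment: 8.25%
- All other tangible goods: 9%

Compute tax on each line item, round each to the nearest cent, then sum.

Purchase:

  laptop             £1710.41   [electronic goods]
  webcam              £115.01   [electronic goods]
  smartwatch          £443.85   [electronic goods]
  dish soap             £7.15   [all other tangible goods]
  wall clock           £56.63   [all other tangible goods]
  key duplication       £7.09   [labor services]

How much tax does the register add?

£221.63

Laptop £1710.41: electronic goods → 9.5% → £162.49
Webcam £115.01: electronic goods → 9.5% → £10.93
Smartwatch £443.85: electronic goods → 9.5% → £42.17
Dish soap £7.15: all other tangible goods → 9% → £0.64
Wall clock £56.63: all other tangible goods → 9% → £5.10
Key duplication £7.09: labor services → 4.25% → £0.30
Total tax = £162.49 + £10.93 + £42.17 + £0.64 + £5.10 + £0.30 = £221.63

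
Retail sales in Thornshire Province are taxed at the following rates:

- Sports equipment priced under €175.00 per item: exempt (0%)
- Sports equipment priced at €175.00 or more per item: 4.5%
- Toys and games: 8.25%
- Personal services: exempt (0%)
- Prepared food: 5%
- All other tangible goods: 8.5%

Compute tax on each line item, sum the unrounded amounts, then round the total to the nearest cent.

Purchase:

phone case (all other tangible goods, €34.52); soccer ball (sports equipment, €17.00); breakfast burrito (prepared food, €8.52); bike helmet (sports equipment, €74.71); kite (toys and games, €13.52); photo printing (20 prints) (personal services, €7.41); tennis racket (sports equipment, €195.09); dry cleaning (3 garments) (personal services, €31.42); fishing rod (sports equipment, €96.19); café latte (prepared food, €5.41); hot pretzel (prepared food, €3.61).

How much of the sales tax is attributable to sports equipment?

Soccer ball €17.00: sports equipment, under €175.00 → 0% → €0.00
Bike helmet €74.71: sports equipment, under €175.00 → 0% → €0.00
Tennis racket €195.09: sports equipment, €175.00 or more → 4.5% → €8.77905
Fishing rod €96.19: sports equipment, under €175.00 → 0% → €0.00
Tax on sports equipment: unrounded sum = €8.77905 → €8.78

€8.78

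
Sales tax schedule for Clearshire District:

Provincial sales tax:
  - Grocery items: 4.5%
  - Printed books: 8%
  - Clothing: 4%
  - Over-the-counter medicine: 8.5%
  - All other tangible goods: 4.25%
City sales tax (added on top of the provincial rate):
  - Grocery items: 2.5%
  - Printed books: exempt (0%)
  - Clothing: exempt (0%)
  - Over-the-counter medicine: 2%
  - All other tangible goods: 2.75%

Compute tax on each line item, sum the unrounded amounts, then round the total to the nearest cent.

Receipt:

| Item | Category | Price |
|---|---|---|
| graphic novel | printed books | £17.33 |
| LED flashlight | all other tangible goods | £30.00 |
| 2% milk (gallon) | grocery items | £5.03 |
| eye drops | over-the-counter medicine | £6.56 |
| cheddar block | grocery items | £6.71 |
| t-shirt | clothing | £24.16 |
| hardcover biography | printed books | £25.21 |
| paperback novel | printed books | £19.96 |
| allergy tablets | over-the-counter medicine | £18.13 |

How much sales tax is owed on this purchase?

£11.48

Graphic novel £17.33: printed books → 8% + 0% city = 8% → £1.3864
LED flashlight £30.00: all other tangible goods → 4.25% + 2.75% city = 7% → £2.10
2% milk (gallon) £5.03: grocery items → 4.5% + 2.5% city = 7% → £0.3521
Eye drops £6.56: over-the-counter medicine → 8.5% + 2% city = 10.5% → £0.6888
Cheddar block £6.71: grocery items → 4.5% + 2.5% city = 7% → £0.4697
T-shirt £24.16: clothing → 4% + 0% city = 4% → £0.9664
Hardcover biography £25.21: printed books → 8% + 0% city = 8% → £2.0168
Paperback novel £19.96: printed books → 8% + 0% city = 8% → £1.5968
Allergy tablets £18.13: over-the-counter medicine → 8.5% + 2% city = 10.5% → £1.90365
Unrounded tax sum = £11.48065 → £11.48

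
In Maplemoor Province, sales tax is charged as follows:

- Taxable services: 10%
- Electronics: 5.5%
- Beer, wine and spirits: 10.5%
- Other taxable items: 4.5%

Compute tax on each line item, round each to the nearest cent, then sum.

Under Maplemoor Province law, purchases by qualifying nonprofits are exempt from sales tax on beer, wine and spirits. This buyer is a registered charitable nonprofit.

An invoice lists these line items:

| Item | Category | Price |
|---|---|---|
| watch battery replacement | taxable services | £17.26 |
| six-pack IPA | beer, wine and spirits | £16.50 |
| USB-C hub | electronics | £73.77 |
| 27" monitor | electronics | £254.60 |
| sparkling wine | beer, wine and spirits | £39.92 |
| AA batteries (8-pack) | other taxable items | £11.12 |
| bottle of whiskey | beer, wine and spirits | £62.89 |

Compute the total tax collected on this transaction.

£20.29

Watch battery replacement £17.26: taxable services → 10% → £1.73
Six-pack IPA £16.50: beer, wine and spirits, buyer-exempt → 0% → £0.00
USB-C hub £73.77: electronics → 5.5% → £4.06
27" monitor £254.60: electronics → 5.5% → £14.00
Sparkling wine £39.92: beer, wine and spirits, buyer-exempt → 0% → £0.00
AA batteries (8-pack) £11.12: other taxable items → 4.5% → £0.50
Bottle of whiskey £62.89: beer, wine and spirits, buyer-exempt → 0% → £0.00
Total tax = £1.73 + £4.06 + £14.00 + £0.50 = £20.29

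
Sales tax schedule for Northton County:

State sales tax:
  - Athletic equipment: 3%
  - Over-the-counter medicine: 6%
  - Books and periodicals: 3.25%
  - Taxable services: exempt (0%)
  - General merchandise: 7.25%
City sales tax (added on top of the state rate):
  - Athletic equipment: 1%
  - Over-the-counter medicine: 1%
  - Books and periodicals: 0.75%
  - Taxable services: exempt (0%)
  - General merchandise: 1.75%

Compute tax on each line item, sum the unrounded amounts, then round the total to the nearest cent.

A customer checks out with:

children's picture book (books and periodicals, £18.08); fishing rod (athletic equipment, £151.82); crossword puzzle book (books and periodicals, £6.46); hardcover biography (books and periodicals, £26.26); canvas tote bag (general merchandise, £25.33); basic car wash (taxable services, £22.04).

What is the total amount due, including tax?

£260.37

Children's picture book £18.08: books and periodicals → 3.25% + 0.75% city = 4% → £0.7232
Fishing rod £151.82: athletic equipment → 3% + 1% city = 4% → £6.0728
Crossword puzzle book £6.46: books and periodicals → 3.25% + 0.75% city = 4% → £0.2584
Hardcover biography £26.26: books and periodicals → 3.25% + 0.75% city = 4% → £1.0504
Canvas tote bag £25.33: general merchandise → 7.25% + 1.75% city = 9% → £2.2797
Basic car wash £22.04: taxable services → 0% + 0% city = 0% → £0.00
Subtotal = £249.99; unrounded tax = £10.3845 → £10.38; total due = £260.37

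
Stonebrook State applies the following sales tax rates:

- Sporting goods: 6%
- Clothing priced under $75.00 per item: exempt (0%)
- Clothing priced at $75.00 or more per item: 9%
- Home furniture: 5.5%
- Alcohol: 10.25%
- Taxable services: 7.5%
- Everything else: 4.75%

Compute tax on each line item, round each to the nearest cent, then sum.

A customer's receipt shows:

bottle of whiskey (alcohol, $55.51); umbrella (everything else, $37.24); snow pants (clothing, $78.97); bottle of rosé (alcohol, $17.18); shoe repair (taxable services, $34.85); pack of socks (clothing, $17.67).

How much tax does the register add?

Bottle of whiskey $55.51: alcohol → 10.25% → $5.69
Umbrella $37.24: everything else → 4.75% → $1.77
Snow pants $78.97: clothing, $75.00 or more → 9% → $7.11
Bottle of rosé $17.18: alcohol → 10.25% → $1.76
Shoe repair $34.85: taxable services → 7.5% → $2.61
Pack of socks $17.67: clothing, under $75.00 → 0% → $0.00
Total tax = $5.69 + $1.77 + $7.11 + $1.76 + $2.61 = $18.94

$18.94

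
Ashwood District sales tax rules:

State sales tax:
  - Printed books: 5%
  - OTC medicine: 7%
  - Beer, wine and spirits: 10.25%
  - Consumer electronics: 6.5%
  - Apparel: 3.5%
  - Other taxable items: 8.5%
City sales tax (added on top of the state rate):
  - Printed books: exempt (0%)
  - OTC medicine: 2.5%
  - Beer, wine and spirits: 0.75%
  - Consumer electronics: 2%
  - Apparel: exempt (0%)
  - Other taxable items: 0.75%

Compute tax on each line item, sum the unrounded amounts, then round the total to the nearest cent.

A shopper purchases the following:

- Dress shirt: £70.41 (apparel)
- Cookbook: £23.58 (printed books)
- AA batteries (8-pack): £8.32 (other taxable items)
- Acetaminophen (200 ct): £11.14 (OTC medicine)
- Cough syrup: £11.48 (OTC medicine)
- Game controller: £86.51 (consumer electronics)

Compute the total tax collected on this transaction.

Dress shirt £70.41: apparel → 3.5% + 0% city = 3.5% → £2.46435
Cookbook £23.58: printed books → 5% + 0% city = 5% → £1.179
AA batteries (8-pack) £8.32: other taxable items → 8.5% + 0.75% city = 9.25% → £0.7696
Acetaminophen (200 ct) £11.14: OTC medicine → 7% + 2.5% city = 9.5% → £1.0583
Cough syrup £11.48: OTC medicine → 7% + 2.5% city = 9.5% → £1.0906
Game controller £86.51: consumer electronics → 6.5% + 2% city = 8.5% → £7.35335
Unrounded tax sum = £13.9152 → £13.92

£13.92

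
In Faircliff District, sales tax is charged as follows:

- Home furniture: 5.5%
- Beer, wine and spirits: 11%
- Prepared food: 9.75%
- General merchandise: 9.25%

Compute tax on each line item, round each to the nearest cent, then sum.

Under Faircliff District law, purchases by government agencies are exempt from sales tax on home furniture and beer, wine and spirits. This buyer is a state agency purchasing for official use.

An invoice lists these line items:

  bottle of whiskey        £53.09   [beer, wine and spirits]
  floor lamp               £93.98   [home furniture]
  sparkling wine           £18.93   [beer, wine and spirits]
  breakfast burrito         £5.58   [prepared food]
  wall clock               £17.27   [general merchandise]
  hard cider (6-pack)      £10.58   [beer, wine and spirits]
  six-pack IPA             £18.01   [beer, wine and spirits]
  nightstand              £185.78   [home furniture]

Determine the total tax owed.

£2.14

Bottle of whiskey £53.09: beer, wine and spirits, buyer-exempt → 0% → £0.00
Floor lamp £93.98: home furniture, buyer-exempt → 0% → £0.00
Sparkling wine £18.93: beer, wine and spirits, buyer-exempt → 0% → £0.00
Breakfast burrito £5.58: prepared food → 9.75% → £0.54
Wall clock £17.27: general merchandise → 9.25% → £1.60
Hard cider (6-pack) £10.58: beer, wine and spirits, buyer-exempt → 0% → £0.00
Six-pack IPA £18.01: beer, wine and spirits, buyer-exempt → 0% → £0.00
Nightstand £185.78: home furniture, buyer-exempt → 0% → £0.00
Total tax = £0.54 + £1.60 = £2.14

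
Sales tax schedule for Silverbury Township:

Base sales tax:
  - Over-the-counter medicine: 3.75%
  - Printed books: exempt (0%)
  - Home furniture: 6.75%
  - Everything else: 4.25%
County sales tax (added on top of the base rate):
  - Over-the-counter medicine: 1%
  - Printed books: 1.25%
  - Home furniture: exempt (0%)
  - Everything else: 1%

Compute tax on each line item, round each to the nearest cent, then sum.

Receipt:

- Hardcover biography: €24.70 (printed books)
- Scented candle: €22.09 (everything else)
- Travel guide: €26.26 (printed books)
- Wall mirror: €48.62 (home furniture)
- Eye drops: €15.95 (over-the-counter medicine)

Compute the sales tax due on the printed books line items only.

Hardcover biography €24.70: printed books → 0% + 1.25% county = 1.25% → €0.31
Travel guide €26.26: printed books → 0% + 1.25% county = 1.25% → €0.33
Tax on printed books = €0.31 + €0.33 = €0.64

€0.64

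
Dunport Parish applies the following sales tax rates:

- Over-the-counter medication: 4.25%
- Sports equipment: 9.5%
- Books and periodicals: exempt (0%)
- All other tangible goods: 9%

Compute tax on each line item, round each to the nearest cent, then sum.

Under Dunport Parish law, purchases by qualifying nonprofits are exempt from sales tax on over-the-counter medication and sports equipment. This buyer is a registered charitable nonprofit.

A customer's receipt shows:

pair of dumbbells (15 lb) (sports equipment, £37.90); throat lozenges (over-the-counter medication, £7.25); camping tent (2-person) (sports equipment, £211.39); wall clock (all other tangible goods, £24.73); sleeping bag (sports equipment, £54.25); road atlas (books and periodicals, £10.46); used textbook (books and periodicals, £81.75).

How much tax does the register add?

£2.23

Pair of dumbbells (15 lb) £37.90: sports equipment, buyer-exempt → 0% → £0.00
Throat lozenges £7.25: over-the-counter medication, buyer-exempt → 0% → £0.00
Camping tent (2-person) £211.39: sports equipment, buyer-exempt → 0% → £0.00
Wall clock £24.73: all other tangible goods → 9% → £2.23
Sleeping bag £54.25: sports equipment, buyer-exempt → 0% → £0.00
Road atlas £10.46: books and periodicals → 0% → £0.00
Used textbook £81.75: books and periodicals → 0% → £0.00
Total tax = £2.23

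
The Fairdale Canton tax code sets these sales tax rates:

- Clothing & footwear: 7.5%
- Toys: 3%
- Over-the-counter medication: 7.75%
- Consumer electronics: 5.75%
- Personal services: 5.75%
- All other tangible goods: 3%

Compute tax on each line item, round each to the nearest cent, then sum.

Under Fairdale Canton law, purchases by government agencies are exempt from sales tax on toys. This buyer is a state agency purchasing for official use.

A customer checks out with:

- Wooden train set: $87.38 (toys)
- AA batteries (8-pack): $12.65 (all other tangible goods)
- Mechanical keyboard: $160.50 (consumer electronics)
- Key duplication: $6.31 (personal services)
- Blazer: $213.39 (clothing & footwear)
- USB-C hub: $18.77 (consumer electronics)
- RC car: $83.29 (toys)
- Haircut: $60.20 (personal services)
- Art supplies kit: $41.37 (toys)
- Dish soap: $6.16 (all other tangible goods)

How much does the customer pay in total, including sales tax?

Wooden train set $87.38: toys, buyer-exempt → 0% → $0.00
AA batteries (8-pack) $12.65: all other tangible goods → 3% → $0.38
Mechanical keyboard $160.50: consumer electronics → 5.75% → $9.23
Key duplication $6.31: personal services → 5.75% → $0.36
Blazer $213.39: clothing & footwear → 7.5% → $16.00
USB-C hub $18.77: consumer electronics → 5.75% → $1.08
RC car $83.29: toys, buyer-exempt → 0% → $0.00
Haircut $60.20: personal services → 5.75% → $3.46
Art supplies kit $41.37: toys, buyer-exempt → 0% → $0.00
Dish soap $6.16: all other tangible goods → 3% → $0.18
Subtotal = $690.02; tax = $30.69; total due = $720.71

$720.71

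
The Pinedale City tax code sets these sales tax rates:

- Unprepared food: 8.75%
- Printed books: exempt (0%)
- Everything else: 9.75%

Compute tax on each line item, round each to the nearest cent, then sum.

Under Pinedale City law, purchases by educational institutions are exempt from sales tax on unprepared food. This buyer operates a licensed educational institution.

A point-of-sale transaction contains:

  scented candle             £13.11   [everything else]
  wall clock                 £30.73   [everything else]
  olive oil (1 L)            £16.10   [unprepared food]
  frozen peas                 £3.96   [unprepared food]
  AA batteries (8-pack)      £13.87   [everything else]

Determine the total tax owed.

Scented candle £13.11: everything else → 9.75% → £1.28
Wall clock £30.73: everything else → 9.75% → £3.00
Olive oil (1 L) £16.10: unprepared food, buyer-exempt → 0% → £0.00
Frozen peas £3.96: unprepared food, buyer-exempt → 0% → £0.00
AA batteries (8-pack) £13.87: everything else → 9.75% → £1.35
Total tax = £1.28 + £3.00 + £1.35 = £5.63

£5.63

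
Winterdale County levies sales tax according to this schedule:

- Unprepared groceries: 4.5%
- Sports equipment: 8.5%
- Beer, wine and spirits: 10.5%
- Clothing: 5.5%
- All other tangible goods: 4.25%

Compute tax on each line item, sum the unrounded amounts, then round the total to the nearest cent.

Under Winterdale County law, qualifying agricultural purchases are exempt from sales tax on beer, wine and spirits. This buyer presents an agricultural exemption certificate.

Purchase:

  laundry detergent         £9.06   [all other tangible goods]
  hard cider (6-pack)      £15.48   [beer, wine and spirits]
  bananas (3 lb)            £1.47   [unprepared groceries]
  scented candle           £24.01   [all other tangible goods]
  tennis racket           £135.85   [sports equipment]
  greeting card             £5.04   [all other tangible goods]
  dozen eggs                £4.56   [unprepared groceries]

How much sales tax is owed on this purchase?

£13.44

Laundry detergent £9.06: all other tangible goods → 4.25% → £0.38505
Hard cider (6-pack) £15.48: beer, wine and spirits, buyer-exempt → 0% → £0.00
Bananas (3 lb) £1.47: unprepared groceries → 4.5% → £0.06615
Scented candle £24.01: all other tangible goods → 4.25% → £1.020425
Tennis racket £135.85: sports equipment → 8.5% → £11.54725
Greeting card £5.04: all other tangible goods → 4.25% → £0.2142
Dozen eggs £4.56: unprepared groceries → 4.5% → £0.2052
Unrounded tax sum = £13.438275 → £13.44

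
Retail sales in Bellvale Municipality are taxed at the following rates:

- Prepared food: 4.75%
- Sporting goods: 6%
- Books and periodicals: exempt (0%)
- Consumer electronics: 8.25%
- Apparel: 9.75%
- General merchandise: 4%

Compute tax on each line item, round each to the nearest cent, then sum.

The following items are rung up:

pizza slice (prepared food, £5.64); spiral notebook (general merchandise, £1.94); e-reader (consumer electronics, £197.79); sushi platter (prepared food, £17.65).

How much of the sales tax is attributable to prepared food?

Pizza slice £5.64: prepared food → 4.75% → £0.27
Sushi platter £17.65: prepared food → 4.75% → £0.84
Tax on prepared food = £0.27 + £0.84 = £1.11

£1.11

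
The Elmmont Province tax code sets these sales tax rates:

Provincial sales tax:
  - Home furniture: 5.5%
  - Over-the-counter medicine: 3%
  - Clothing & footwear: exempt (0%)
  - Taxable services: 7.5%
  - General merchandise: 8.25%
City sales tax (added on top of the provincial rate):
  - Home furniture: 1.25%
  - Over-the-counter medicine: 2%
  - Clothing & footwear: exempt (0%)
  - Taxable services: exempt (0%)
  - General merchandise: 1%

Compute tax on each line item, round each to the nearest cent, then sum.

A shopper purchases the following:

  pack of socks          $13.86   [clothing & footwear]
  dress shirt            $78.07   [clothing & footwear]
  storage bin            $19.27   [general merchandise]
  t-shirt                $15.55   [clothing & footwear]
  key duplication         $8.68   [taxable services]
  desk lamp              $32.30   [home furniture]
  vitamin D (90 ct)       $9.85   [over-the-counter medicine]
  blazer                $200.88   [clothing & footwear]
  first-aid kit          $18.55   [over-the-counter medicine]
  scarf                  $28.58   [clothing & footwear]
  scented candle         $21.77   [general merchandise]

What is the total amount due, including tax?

Pack of socks $13.86: clothing & footwear → 0% + 0% city = 0% → $0.00
Dress shirt $78.07: clothing & footwear → 0% + 0% city = 0% → $0.00
Storage bin $19.27: general merchandise → 8.25% + 1% city = 9.25% → $1.78
T-shirt $15.55: clothing & footwear → 0% + 0% city = 0% → $0.00
Key duplication $8.68: taxable services → 7.5% + 0% city = 7.5% → $0.65
Desk lamp $32.30: home furniture → 5.5% + 1.25% city = 6.75% → $2.18
Vitamin D (90 ct) $9.85: over-the-counter medicine → 3% + 2% city = 5% → $0.49
Blazer $200.88: clothing & footwear → 0% + 0% city = 0% → $0.00
First-aid kit $18.55: over-the-counter medicine → 3% + 2% city = 5% → $0.93
Scarf $28.58: clothing & footwear → 0% + 0% city = 0% → $0.00
Scented candle $21.77: general merchandise → 8.25% + 1% city = 9.25% → $2.01
Subtotal = $447.36; tax = $8.04; total due = $455.40

$455.40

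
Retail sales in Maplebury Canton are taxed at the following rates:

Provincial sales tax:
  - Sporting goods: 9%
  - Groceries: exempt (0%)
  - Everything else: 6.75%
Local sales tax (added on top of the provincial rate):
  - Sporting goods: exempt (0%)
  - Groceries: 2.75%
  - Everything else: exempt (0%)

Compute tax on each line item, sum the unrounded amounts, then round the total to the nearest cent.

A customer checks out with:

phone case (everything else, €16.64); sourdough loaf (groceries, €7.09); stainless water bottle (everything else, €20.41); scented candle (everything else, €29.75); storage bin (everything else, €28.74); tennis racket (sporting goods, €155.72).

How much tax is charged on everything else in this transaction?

Phone case €16.64: everything else → 6.75% + 0% local = 6.75% → €1.1232
Stainless water bottle €20.41: everything else → 6.75% + 0% local = 6.75% → €1.377675
Scented candle €29.75: everything else → 6.75% + 0% local = 6.75% → €2.008125
Storage bin €28.74: everything else → 6.75% + 0% local = 6.75% → €1.93995
Tax on everything else: unrounded sum = €6.44895 → €6.45

€6.45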